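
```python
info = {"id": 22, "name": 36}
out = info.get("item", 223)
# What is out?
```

Trace (tracking out):
info = {'id': 22, 'name': 36}  # -> info = {'id': 22, 'name': 36}
out = info.get('item', 223)  # -> out = 223

Answer: 223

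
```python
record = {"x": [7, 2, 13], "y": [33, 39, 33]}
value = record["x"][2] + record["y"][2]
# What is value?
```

Answer: 46

Derivation:
Trace (tracking value):
record = {'x': [7, 2, 13], 'y': [33, 39, 33]}  # -> record = {'x': [7, 2, 13], 'y': [33, 39, 33]}
value = record['x'][2] + record['y'][2]  # -> value = 46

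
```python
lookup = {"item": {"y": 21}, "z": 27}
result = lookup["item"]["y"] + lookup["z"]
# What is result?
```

Trace (tracking result):
lookup = {'item': {'y': 21}, 'z': 27}  # -> lookup = {'item': {'y': 21}, 'z': 27}
result = lookup['item']['y'] + lookup['z']  # -> result = 48

Answer: 48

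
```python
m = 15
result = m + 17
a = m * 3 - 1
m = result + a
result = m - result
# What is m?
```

Answer: 76

Derivation:
Trace (tracking m):
m = 15  # -> m = 15
result = m + 17  # -> result = 32
a = m * 3 - 1  # -> a = 44
m = result + a  # -> m = 76
result = m - result  # -> result = 44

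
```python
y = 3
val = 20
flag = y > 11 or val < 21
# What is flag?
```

Answer: True

Derivation:
Trace (tracking flag):
y = 3  # -> y = 3
val = 20  # -> val = 20
flag = y > 11 or val < 21  # -> flag = True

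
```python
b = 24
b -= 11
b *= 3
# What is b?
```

Answer: 39

Derivation:
Trace (tracking b):
b = 24  # -> b = 24
b -= 11  # -> b = 13
b *= 3  # -> b = 39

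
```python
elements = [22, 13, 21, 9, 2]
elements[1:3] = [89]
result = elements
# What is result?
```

Trace (tracking result):
elements = [22, 13, 21, 9, 2]  # -> elements = [22, 13, 21, 9, 2]
elements[1:3] = [89]  # -> elements = [22, 89, 9, 2]
result = elements  # -> result = [22, 89, 9, 2]

Answer: [22, 89, 9, 2]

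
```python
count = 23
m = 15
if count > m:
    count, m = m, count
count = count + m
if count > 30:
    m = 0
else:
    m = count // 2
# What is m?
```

Trace (tracking m):
count = 23  # -> count = 23
m = 15  # -> m = 15
if count > m:  # condition is True
    count, m = (m, count)  # -> count = 15, m = 23
count = count + m  # -> count = 38
if count > 30:  # condition is True
    m = 0  # -> m = 0

Answer: 0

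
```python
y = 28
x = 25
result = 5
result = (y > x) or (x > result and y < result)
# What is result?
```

Trace (tracking result):
y = 28  # -> y = 28
x = 25  # -> x = 25
result = 5  # -> result = 5
result = y > x or (x > result and y < result)  # -> result = True

Answer: True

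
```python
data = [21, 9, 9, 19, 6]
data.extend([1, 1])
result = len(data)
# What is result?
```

Trace (tracking result):
data = [21, 9, 9, 19, 6]  # -> data = [21, 9, 9, 19, 6]
data.extend([1, 1])  # -> data = [21, 9, 9, 19, 6, 1, 1]
result = len(data)  # -> result = 7

Answer: 7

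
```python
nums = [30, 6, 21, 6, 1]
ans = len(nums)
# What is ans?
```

Trace (tracking ans):
nums = [30, 6, 21, 6, 1]  # -> nums = [30, 6, 21, 6, 1]
ans = len(nums)  # -> ans = 5

Answer: 5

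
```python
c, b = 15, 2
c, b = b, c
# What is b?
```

Answer: 15

Derivation:
Trace (tracking b):
c, b = (15, 2)  # -> c = 15, b = 2
c, b = (b, c)  # -> c = 2, b = 15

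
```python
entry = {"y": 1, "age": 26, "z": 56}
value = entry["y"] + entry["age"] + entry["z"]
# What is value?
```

Answer: 83

Derivation:
Trace (tracking value):
entry = {'y': 1, 'age': 26, 'z': 56}  # -> entry = {'y': 1, 'age': 26, 'z': 56}
value = entry['y'] + entry['age'] + entry['z']  # -> value = 83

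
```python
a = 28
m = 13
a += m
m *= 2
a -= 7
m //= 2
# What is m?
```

Trace (tracking m):
a = 28  # -> a = 28
m = 13  # -> m = 13
a += m  # -> a = 41
m *= 2  # -> m = 26
a -= 7  # -> a = 34
m //= 2  # -> m = 13

Answer: 13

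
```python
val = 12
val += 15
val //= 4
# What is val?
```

Trace (tracking val):
val = 12  # -> val = 12
val += 15  # -> val = 27
val //= 4  # -> val = 6

Answer: 6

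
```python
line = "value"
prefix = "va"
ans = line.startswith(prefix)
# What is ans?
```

Answer: True

Derivation:
Trace (tracking ans):
line = 'value'  # -> line = 'value'
prefix = 'va'  # -> prefix = 'va'
ans = line.startswith(prefix)  # -> ans = True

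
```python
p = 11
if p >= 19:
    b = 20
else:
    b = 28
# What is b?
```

Answer: 28

Derivation:
Trace (tracking b):
p = 11  # -> p = 11
if p >= 19:  # condition is False
else:
    b = 28  # -> b = 28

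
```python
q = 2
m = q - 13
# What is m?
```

Trace (tracking m):
q = 2  # -> q = 2
m = q - 13  # -> m = -11

Answer: -11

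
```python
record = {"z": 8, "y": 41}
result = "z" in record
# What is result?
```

Answer: True

Derivation:
Trace (tracking result):
record = {'z': 8, 'y': 41}  # -> record = {'z': 8, 'y': 41}
result = 'z' in record  # -> result = True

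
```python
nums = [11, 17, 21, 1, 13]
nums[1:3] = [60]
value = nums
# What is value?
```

Trace (tracking value):
nums = [11, 17, 21, 1, 13]  # -> nums = [11, 17, 21, 1, 13]
nums[1:3] = [60]  # -> nums = [11, 60, 1, 13]
value = nums  # -> value = [11, 60, 1, 13]

Answer: [11, 60, 1, 13]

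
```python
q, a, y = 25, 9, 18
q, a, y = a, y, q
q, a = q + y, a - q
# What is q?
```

Trace (tracking q):
q, a, y = (25, 9, 18)  # -> q = 25, a = 9, y = 18
q, a, y = (a, y, q)  # -> q = 9, a = 18, y = 25
q, a = (q + y, a - q)  # -> q = 34, a = 9

Answer: 34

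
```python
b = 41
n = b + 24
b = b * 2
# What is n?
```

Trace (tracking n):
b = 41  # -> b = 41
n = b + 24  # -> n = 65
b = b * 2  # -> b = 82

Answer: 65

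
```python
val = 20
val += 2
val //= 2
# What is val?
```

Answer: 11

Derivation:
Trace (tracking val):
val = 20  # -> val = 20
val += 2  # -> val = 22
val //= 2  # -> val = 11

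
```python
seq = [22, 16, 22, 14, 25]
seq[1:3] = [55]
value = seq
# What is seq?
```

Trace (tracking seq):
seq = [22, 16, 22, 14, 25]  # -> seq = [22, 16, 22, 14, 25]
seq[1:3] = [55]  # -> seq = [22, 55, 14, 25]
value = seq  # -> value = [22, 55, 14, 25]

Answer: [22, 55, 14, 25]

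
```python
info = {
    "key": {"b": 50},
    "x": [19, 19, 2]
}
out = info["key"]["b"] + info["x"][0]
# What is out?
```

Answer: 69

Derivation:
Trace (tracking out):
info = {'key': {'b': 50}, 'x': [19, 19, 2]}  # -> info = {'key': {'b': 50}, 'x': [19, 19, 2]}
out = info['key']['b'] + info['x'][0]  # -> out = 69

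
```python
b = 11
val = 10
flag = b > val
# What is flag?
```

Trace (tracking flag):
b = 11  # -> b = 11
val = 10  # -> val = 10
flag = b > val  # -> flag = True

Answer: True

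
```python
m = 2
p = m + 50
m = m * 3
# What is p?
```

Trace (tracking p):
m = 2  # -> m = 2
p = m + 50  # -> p = 52
m = m * 3  # -> m = 6

Answer: 52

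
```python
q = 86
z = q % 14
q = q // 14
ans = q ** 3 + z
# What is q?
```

Answer: 6

Derivation:
Trace (tracking q):
q = 86  # -> q = 86
z = q % 14  # -> z = 2
q = q // 14  # -> q = 6
ans = q ** 3 + z  # -> ans = 218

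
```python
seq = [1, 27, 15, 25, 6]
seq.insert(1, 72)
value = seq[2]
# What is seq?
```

Trace (tracking seq):
seq = [1, 27, 15, 25, 6]  # -> seq = [1, 27, 15, 25, 6]
seq.insert(1, 72)  # -> seq = [1, 72, 27, 15, 25, 6]
value = seq[2]  # -> value = 27

Answer: [1, 72, 27, 15, 25, 6]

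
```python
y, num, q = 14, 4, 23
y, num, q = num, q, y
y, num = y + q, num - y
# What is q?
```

Trace (tracking q):
y, num, q = (14, 4, 23)  # -> y = 14, num = 4, q = 23
y, num, q = (num, q, y)  # -> y = 4, num = 23, q = 14
y, num = (y + q, num - y)  # -> y = 18, num = 19

Answer: 14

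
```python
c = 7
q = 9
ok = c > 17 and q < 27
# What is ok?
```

Trace (tracking ok):
c = 7  # -> c = 7
q = 9  # -> q = 9
ok = c > 17 and q < 27  # -> ok = False

Answer: False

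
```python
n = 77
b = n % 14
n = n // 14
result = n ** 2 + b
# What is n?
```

Trace (tracking n):
n = 77  # -> n = 77
b = n % 14  # -> b = 7
n = n // 14  # -> n = 5
result = n ** 2 + b  # -> result = 32

Answer: 5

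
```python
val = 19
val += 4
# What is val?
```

Trace (tracking val):
val = 19  # -> val = 19
val += 4  # -> val = 23

Answer: 23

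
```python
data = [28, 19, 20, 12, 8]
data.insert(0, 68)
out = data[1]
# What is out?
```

Answer: 28

Derivation:
Trace (tracking out):
data = [28, 19, 20, 12, 8]  # -> data = [28, 19, 20, 12, 8]
data.insert(0, 68)  # -> data = [68, 28, 19, 20, 12, 8]
out = data[1]  # -> out = 28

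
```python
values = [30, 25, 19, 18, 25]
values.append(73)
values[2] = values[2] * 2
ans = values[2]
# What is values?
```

Answer: [30, 25, 38, 18, 25, 73]

Derivation:
Trace (tracking values):
values = [30, 25, 19, 18, 25]  # -> values = [30, 25, 19, 18, 25]
values.append(73)  # -> values = [30, 25, 19, 18, 25, 73]
values[2] = values[2] * 2  # -> values = [30, 25, 38, 18, 25, 73]
ans = values[2]  # -> ans = 38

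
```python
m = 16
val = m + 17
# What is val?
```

Answer: 33

Derivation:
Trace (tracking val):
m = 16  # -> m = 16
val = m + 17  # -> val = 33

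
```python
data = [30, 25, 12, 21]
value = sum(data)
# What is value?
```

Trace (tracking value):
data = [30, 25, 12, 21]  # -> data = [30, 25, 12, 21]
value = sum(data)  # -> value = 88

Answer: 88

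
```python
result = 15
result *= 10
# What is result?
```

Answer: 150

Derivation:
Trace (tracking result):
result = 15  # -> result = 15
result *= 10  # -> result = 150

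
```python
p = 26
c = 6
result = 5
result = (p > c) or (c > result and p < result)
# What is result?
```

Trace (tracking result):
p = 26  # -> p = 26
c = 6  # -> c = 6
result = 5  # -> result = 5
result = p > c or (c > result and p < result)  # -> result = True

Answer: True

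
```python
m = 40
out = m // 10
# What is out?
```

Answer: 4

Derivation:
Trace (tracking out):
m = 40  # -> m = 40
out = m // 10  # -> out = 4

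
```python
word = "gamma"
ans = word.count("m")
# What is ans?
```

Answer: 2

Derivation:
Trace (tracking ans):
word = 'gamma'  # -> word = 'gamma'
ans = word.count('m')  # -> ans = 2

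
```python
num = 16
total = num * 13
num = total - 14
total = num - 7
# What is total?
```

Trace (tracking total):
num = 16  # -> num = 16
total = num * 13  # -> total = 208
num = total - 14  # -> num = 194
total = num - 7  # -> total = 187

Answer: 187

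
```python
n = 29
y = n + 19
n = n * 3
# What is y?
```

Trace (tracking y):
n = 29  # -> n = 29
y = n + 19  # -> y = 48
n = n * 3  # -> n = 87

Answer: 48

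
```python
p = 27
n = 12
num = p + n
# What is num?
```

Answer: 39

Derivation:
Trace (tracking num):
p = 27  # -> p = 27
n = 12  # -> n = 12
num = p + n  # -> num = 39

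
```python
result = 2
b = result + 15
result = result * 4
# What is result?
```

Trace (tracking result):
result = 2  # -> result = 2
b = result + 15  # -> b = 17
result = result * 4  # -> result = 8

Answer: 8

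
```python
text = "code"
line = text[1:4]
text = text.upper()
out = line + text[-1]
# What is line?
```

Trace (tracking line):
text = 'code'  # -> text = 'code'
line = text[1:4]  # -> line = 'ode'
text = text.upper()  # -> text = 'CODE'
out = line + text[-1]  # -> out = 'odeE'

Answer: 'ode'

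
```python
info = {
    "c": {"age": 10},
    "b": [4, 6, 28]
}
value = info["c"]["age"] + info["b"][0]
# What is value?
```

Trace (tracking value):
info = {'c': {'age': 10}, 'b': [4, 6, 28]}  # -> info = {'c': {'age': 10}, 'b': [4, 6, 28]}
value = info['c']['age'] + info['b'][0]  # -> value = 14

Answer: 14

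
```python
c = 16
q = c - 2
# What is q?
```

Trace (tracking q):
c = 16  # -> c = 16
q = c - 2  # -> q = 14

Answer: 14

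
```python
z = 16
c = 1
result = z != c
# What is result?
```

Answer: True

Derivation:
Trace (tracking result):
z = 16  # -> z = 16
c = 1  # -> c = 1
result = z != c  # -> result = True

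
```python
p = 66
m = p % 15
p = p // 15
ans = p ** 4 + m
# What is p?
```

Answer: 4

Derivation:
Trace (tracking p):
p = 66  # -> p = 66
m = p % 15  # -> m = 6
p = p // 15  # -> p = 4
ans = p ** 4 + m  # -> ans = 262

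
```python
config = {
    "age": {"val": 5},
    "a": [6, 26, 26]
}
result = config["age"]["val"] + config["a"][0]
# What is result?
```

Answer: 11

Derivation:
Trace (tracking result):
config = {'age': {'val': 5}, 'a': [6, 26, 26]}  # -> config = {'age': {'val': 5}, 'a': [6, 26, 26]}
result = config['age']['val'] + config['a'][0]  # -> result = 11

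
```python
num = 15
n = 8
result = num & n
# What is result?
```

Trace (tracking result):
num = 15  # -> num = 15
n = 8  # -> n = 8
result = num & n  # -> result = 8

Answer: 8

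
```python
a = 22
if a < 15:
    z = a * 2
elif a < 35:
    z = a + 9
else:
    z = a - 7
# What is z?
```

Trace (tracking z):
a = 22  # -> a = 22
if a < 15:  # condition is False
elif a < 35:  # condition is True
    z = a + 9  # -> z = 31

Answer: 31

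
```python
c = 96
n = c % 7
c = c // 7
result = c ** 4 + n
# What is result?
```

Trace (tracking result):
c = 96  # -> c = 96
n = c % 7  # -> n = 5
c = c // 7  # -> c = 13
result = c ** 4 + n  # -> result = 28566

Answer: 28566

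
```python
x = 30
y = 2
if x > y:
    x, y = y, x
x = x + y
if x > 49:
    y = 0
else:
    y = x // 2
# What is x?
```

Trace (tracking x):
x = 30  # -> x = 30
y = 2  # -> y = 2
if x > y:  # condition is True
    x, y = (y, x)  # -> x = 2, y = 30
x = x + y  # -> x = 32
if x > 49:  # condition is False
else:
    y = x // 2  # -> y = 16

Answer: 32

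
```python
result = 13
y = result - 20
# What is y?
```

Trace (tracking y):
result = 13  # -> result = 13
y = result - 20  # -> y = -7

Answer: -7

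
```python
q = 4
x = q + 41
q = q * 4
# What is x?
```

Answer: 45

Derivation:
Trace (tracking x):
q = 4  # -> q = 4
x = q + 41  # -> x = 45
q = q * 4  # -> q = 16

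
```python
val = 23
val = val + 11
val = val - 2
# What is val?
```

Answer: 32

Derivation:
Trace (tracking val):
val = 23  # -> val = 23
val = val + 11  # -> val = 34
val = val - 2  # -> val = 32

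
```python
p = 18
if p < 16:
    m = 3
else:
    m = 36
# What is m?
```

Answer: 36

Derivation:
Trace (tracking m):
p = 18  # -> p = 18
if p < 16:  # condition is False
else:
    m = 36  # -> m = 36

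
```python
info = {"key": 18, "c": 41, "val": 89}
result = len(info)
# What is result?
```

Answer: 3

Derivation:
Trace (tracking result):
info = {'key': 18, 'c': 41, 'val': 89}  # -> info = {'key': 18, 'c': 41, 'val': 89}
result = len(info)  # -> result = 3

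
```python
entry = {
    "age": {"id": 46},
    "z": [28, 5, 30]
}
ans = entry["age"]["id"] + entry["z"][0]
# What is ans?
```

Answer: 74

Derivation:
Trace (tracking ans):
entry = {'age': {'id': 46}, 'z': [28, 5, 30]}  # -> entry = {'age': {'id': 46}, 'z': [28, 5, 30]}
ans = entry['age']['id'] + entry['z'][0]  # -> ans = 74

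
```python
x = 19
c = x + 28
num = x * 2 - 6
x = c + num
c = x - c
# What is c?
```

Answer: 32

Derivation:
Trace (tracking c):
x = 19  # -> x = 19
c = x + 28  # -> c = 47
num = x * 2 - 6  # -> num = 32
x = c + num  # -> x = 79
c = x - c  # -> c = 32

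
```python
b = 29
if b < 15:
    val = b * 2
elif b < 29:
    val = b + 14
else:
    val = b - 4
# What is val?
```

Trace (tracking val):
b = 29  # -> b = 29
if b < 15:  # condition is False
elif b < 29:  # condition is False
else:
    val = b - 4  # -> val = 25

Answer: 25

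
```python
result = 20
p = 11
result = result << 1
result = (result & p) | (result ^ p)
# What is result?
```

Trace (tracking result):
result = 20  # -> result = 20
p = 11  # -> p = 11
result = result << 1  # -> result = 40
result = result & p | result ^ p  # -> result = 43

Answer: 43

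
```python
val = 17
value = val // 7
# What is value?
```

Answer: 2

Derivation:
Trace (tracking value):
val = 17  # -> val = 17
value = val // 7  # -> value = 2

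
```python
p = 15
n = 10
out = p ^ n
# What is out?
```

Answer: 5

Derivation:
Trace (tracking out):
p = 15  # -> p = 15
n = 10  # -> n = 10
out = p ^ n  # -> out = 5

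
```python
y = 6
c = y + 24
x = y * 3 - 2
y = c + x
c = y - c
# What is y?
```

Answer: 46

Derivation:
Trace (tracking y):
y = 6  # -> y = 6
c = y + 24  # -> c = 30
x = y * 3 - 2  # -> x = 16
y = c + x  # -> y = 46
c = y - c  # -> c = 16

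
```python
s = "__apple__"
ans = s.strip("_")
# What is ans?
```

Answer: 'apple'

Derivation:
Trace (tracking ans):
s = '__apple__'  # -> s = '__apple__'
ans = s.strip('_')  # -> ans = 'apple'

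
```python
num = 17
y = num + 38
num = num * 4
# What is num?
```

Trace (tracking num):
num = 17  # -> num = 17
y = num + 38  # -> y = 55
num = num * 4  # -> num = 68

Answer: 68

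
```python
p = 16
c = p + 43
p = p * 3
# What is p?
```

Answer: 48

Derivation:
Trace (tracking p):
p = 16  # -> p = 16
c = p + 43  # -> c = 59
p = p * 3  # -> p = 48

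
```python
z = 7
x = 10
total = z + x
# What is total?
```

Trace (tracking total):
z = 7  # -> z = 7
x = 10  # -> x = 10
total = z + x  # -> total = 17

Answer: 17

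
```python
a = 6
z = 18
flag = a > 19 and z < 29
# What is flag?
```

Answer: False

Derivation:
Trace (tracking flag):
a = 6  # -> a = 6
z = 18  # -> z = 18
flag = a > 19 and z < 29  # -> flag = False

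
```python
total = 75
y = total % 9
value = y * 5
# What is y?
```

Trace (tracking y):
total = 75  # -> total = 75
y = total % 9  # -> y = 3
value = y * 5  # -> value = 15

Answer: 3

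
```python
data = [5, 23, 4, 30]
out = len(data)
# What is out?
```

Trace (tracking out):
data = [5, 23, 4, 30]  # -> data = [5, 23, 4, 30]
out = len(data)  # -> out = 4

Answer: 4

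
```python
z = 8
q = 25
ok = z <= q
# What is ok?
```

Trace (tracking ok):
z = 8  # -> z = 8
q = 25  # -> q = 25
ok = z <= q  # -> ok = True

Answer: True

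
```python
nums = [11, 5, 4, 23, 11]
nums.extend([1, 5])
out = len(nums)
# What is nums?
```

Trace (tracking nums):
nums = [11, 5, 4, 23, 11]  # -> nums = [11, 5, 4, 23, 11]
nums.extend([1, 5])  # -> nums = [11, 5, 4, 23, 11, 1, 5]
out = len(nums)  # -> out = 7

Answer: [11, 5, 4, 23, 11, 1, 5]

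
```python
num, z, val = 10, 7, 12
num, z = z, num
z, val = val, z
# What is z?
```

Trace (tracking z):
num, z, val = (10, 7, 12)  # -> num = 10, z = 7, val = 12
num, z = (z, num)  # -> num = 7, z = 10
z, val = (val, z)  # -> z = 12, val = 10

Answer: 12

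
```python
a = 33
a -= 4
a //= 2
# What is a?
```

Trace (tracking a):
a = 33  # -> a = 33
a -= 4  # -> a = 29
a //= 2  # -> a = 14

Answer: 14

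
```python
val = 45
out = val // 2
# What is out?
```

Trace (tracking out):
val = 45  # -> val = 45
out = val // 2  # -> out = 22

Answer: 22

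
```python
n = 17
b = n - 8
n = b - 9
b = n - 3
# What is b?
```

Trace (tracking b):
n = 17  # -> n = 17
b = n - 8  # -> b = 9
n = b - 9  # -> n = 0
b = n - 3  # -> b = -3

Answer: -3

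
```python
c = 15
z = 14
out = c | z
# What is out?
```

Answer: 15

Derivation:
Trace (tracking out):
c = 15  # -> c = 15
z = 14  # -> z = 14
out = c | z  # -> out = 15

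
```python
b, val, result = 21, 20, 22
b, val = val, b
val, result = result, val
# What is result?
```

Trace (tracking result):
b, val, result = (21, 20, 22)  # -> b = 21, val = 20, result = 22
b, val = (val, b)  # -> b = 20, val = 21
val, result = (result, val)  # -> val = 22, result = 21

Answer: 21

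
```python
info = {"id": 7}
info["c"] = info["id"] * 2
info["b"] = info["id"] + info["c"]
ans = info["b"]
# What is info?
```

Answer: {'id': 7, 'c': 14, 'b': 21}

Derivation:
Trace (tracking info):
info = {'id': 7}  # -> info = {'id': 7}
info['c'] = info['id'] * 2  # -> info = {'id': 7, 'c': 14}
info['b'] = info['id'] + info['c']  # -> info = {'id': 7, 'c': 14, 'b': 21}
ans = info['b']  # -> ans = 21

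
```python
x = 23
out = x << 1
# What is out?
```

Answer: 46

Derivation:
Trace (tracking out):
x = 23  # -> x = 23
out = x << 1  # -> out = 46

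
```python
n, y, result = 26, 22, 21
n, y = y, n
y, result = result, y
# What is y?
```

Answer: 21

Derivation:
Trace (tracking y):
n, y, result = (26, 22, 21)  # -> n = 26, y = 22, result = 21
n, y = (y, n)  # -> n = 22, y = 26
y, result = (result, y)  # -> y = 21, result = 26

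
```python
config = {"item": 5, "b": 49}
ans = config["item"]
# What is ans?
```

Answer: 5

Derivation:
Trace (tracking ans):
config = {'item': 5, 'b': 49}  # -> config = {'item': 5, 'b': 49}
ans = config['item']  # -> ans = 5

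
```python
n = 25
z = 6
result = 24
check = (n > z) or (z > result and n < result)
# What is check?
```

Trace (tracking check):
n = 25  # -> n = 25
z = 6  # -> z = 6
result = 24  # -> result = 24
check = n > z or (z > result and n < result)  # -> check = True

Answer: True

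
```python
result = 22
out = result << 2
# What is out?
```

Answer: 88

Derivation:
Trace (tracking out):
result = 22  # -> result = 22
out = result << 2  # -> out = 88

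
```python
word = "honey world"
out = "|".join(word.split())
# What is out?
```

Answer: 'honey|world'

Derivation:
Trace (tracking out):
word = 'honey world'  # -> word = 'honey world'
out = '|'.join(word.split())  # -> out = 'honey|world'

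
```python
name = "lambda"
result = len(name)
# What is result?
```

Trace (tracking result):
name = 'lambda'  # -> name = 'lambda'
result = len(name)  # -> result = 6

Answer: 6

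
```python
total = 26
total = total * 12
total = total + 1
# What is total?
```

Answer: 313

Derivation:
Trace (tracking total):
total = 26  # -> total = 26
total = total * 12  # -> total = 312
total = total + 1  # -> total = 313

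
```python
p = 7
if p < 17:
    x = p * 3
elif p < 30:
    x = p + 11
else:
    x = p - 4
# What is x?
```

Trace (tracking x):
p = 7  # -> p = 7
if p < 17:  # condition is True
    x = p * 3  # -> x = 21

Answer: 21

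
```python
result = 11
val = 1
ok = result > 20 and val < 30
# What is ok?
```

Trace (tracking ok):
result = 11  # -> result = 11
val = 1  # -> val = 1
ok = result > 20 and val < 30  # -> ok = False

Answer: False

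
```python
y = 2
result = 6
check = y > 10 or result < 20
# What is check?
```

Answer: True

Derivation:
Trace (tracking check):
y = 2  # -> y = 2
result = 6  # -> result = 6
check = y > 10 or result < 20  # -> check = True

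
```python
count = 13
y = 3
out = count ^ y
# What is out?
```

Trace (tracking out):
count = 13  # -> count = 13
y = 3  # -> y = 3
out = count ^ y  # -> out = 14

Answer: 14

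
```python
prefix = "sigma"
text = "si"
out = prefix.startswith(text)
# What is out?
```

Answer: True

Derivation:
Trace (tracking out):
prefix = 'sigma'  # -> prefix = 'sigma'
text = 'si'  # -> text = 'si'
out = prefix.startswith(text)  # -> out = True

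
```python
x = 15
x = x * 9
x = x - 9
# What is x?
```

Answer: 126

Derivation:
Trace (tracking x):
x = 15  # -> x = 15
x = x * 9  # -> x = 135
x = x - 9  # -> x = 126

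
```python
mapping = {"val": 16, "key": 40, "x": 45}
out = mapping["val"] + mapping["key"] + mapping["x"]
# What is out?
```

Answer: 101

Derivation:
Trace (tracking out):
mapping = {'val': 16, 'key': 40, 'x': 45}  # -> mapping = {'val': 16, 'key': 40, 'x': 45}
out = mapping['val'] + mapping['key'] + mapping['x']  # -> out = 101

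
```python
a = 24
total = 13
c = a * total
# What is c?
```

Answer: 312

Derivation:
Trace (tracking c):
a = 24  # -> a = 24
total = 13  # -> total = 13
c = a * total  # -> c = 312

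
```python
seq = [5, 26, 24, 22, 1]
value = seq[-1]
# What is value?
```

Answer: 1

Derivation:
Trace (tracking value):
seq = [5, 26, 24, 22, 1]  # -> seq = [5, 26, 24, 22, 1]
value = seq[-1]  # -> value = 1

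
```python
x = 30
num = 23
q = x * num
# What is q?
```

Answer: 690

Derivation:
Trace (tracking q):
x = 30  # -> x = 30
num = 23  # -> num = 23
q = x * num  # -> q = 690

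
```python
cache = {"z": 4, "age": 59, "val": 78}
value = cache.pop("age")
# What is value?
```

Answer: 59

Derivation:
Trace (tracking value):
cache = {'z': 4, 'age': 59, 'val': 78}  # -> cache = {'z': 4, 'age': 59, 'val': 78}
value = cache.pop('age')  # -> value = 59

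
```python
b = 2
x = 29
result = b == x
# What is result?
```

Trace (tracking result):
b = 2  # -> b = 2
x = 29  # -> x = 29
result = b == x  # -> result = False

Answer: False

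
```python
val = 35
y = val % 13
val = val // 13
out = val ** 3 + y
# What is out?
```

Trace (tracking out):
val = 35  # -> val = 35
y = val % 13  # -> y = 9
val = val // 13  # -> val = 2
out = val ** 3 + y  # -> out = 17

Answer: 17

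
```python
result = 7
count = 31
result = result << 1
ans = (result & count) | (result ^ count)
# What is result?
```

Trace (tracking result):
result = 7  # -> result = 7
count = 31  # -> count = 31
result = result << 1  # -> result = 14
ans = result & count | result ^ count  # -> ans = 31

Answer: 14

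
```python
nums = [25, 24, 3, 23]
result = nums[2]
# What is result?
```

Answer: 3

Derivation:
Trace (tracking result):
nums = [25, 24, 3, 23]  # -> nums = [25, 24, 3, 23]
result = nums[2]  # -> result = 3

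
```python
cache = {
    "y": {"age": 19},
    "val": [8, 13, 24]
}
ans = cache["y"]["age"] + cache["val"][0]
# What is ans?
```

Trace (tracking ans):
cache = {'y': {'age': 19}, 'val': [8, 13, 24]}  # -> cache = {'y': {'age': 19}, 'val': [8, 13, 24]}
ans = cache['y']['age'] + cache['val'][0]  # -> ans = 27

Answer: 27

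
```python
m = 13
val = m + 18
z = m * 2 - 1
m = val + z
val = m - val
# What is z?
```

Answer: 25

Derivation:
Trace (tracking z):
m = 13  # -> m = 13
val = m + 18  # -> val = 31
z = m * 2 - 1  # -> z = 25
m = val + z  # -> m = 56
val = m - val  # -> val = 25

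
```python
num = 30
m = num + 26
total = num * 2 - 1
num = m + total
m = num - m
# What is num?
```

Trace (tracking num):
num = 30  # -> num = 30
m = num + 26  # -> m = 56
total = num * 2 - 1  # -> total = 59
num = m + total  # -> num = 115
m = num - m  # -> m = 59

Answer: 115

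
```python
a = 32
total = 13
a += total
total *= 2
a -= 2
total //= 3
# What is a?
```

Trace (tracking a):
a = 32  # -> a = 32
total = 13  # -> total = 13
a += total  # -> a = 45
total *= 2  # -> total = 26
a -= 2  # -> a = 43
total //= 3  # -> total = 8

Answer: 43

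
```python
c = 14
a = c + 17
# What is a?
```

Trace (tracking a):
c = 14  # -> c = 14
a = c + 17  # -> a = 31

Answer: 31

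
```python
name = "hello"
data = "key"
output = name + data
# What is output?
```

Answer: 'hellokey'

Derivation:
Trace (tracking output):
name = 'hello'  # -> name = 'hello'
data = 'key'  # -> data = 'key'
output = name + data  # -> output = 'hellokey'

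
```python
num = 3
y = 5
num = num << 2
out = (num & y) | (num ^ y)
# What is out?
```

Answer: 13

Derivation:
Trace (tracking out):
num = 3  # -> num = 3
y = 5  # -> y = 5
num = num << 2  # -> num = 12
out = num & y | num ^ y  # -> out = 13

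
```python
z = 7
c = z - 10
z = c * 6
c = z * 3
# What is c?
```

Trace (tracking c):
z = 7  # -> z = 7
c = z - 10  # -> c = -3
z = c * 6  # -> z = -18
c = z * 3  # -> c = -54

Answer: -54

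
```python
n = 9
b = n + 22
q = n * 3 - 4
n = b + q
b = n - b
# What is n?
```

Answer: 54

Derivation:
Trace (tracking n):
n = 9  # -> n = 9
b = n + 22  # -> b = 31
q = n * 3 - 4  # -> q = 23
n = b + q  # -> n = 54
b = n - b  # -> b = 23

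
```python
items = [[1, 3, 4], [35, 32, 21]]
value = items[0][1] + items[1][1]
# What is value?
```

Trace (tracking value):
items = [[1, 3, 4], [35, 32, 21]]  # -> items = [[1, 3, 4], [35, 32, 21]]
value = items[0][1] + items[1][1]  # -> value = 35

Answer: 35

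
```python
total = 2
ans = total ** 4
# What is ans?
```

Trace (tracking ans):
total = 2  # -> total = 2
ans = total ** 4  # -> ans = 16

Answer: 16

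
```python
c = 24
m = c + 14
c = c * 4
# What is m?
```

Trace (tracking m):
c = 24  # -> c = 24
m = c + 14  # -> m = 38
c = c * 4  # -> c = 96

Answer: 38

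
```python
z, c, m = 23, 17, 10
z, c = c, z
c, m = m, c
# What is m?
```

Answer: 23

Derivation:
Trace (tracking m):
z, c, m = (23, 17, 10)  # -> z = 23, c = 17, m = 10
z, c = (c, z)  # -> z = 17, c = 23
c, m = (m, c)  # -> c = 10, m = 23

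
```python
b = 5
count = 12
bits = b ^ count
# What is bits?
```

Trace (tracking bits):
b = 5  # -> b = 5
count = 12  # -> count = 12
bits = b ^ count  # -> bits = 9

Answer: 9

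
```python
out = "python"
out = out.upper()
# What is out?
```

Answer: 'PYTHON'

Derivation:
Trace (tracking out):
out = 'python'  # -> out = 'python'
out = out.upper()  # -> out = 'PYTHON'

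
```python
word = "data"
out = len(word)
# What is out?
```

Answer: 4

Derivation:
Trace (tracking out):
word = 'data'  # -> word = 'data'
out = len(word)  # -> out = 4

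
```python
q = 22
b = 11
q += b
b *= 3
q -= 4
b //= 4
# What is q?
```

Answer: 29

Derivation:
Trace (tracking q):
q = 22  # -> q = 22
b = 11  # -> b = 11
q += b  # -> q = 33
b *= 3  # -> b = 33
q -= 4  # -> q = 29
b //= 4  # -> b = 8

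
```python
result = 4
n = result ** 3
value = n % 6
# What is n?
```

Answer: 64

Derivation:
Trace (tracking n):
result = 4  # -> result = 4
n = result ** 3  # -> n = 64
value = n % 6  # -> value = 4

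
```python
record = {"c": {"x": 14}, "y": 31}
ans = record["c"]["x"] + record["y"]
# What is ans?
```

Trace (tracking ans):
record = {'c': {'x': 14}, 'y': 31}  # -> record = {'c': {'x': 14}, 'y': 31}
ans = record['c']['x'] + record['y']  # -> ans = 45

Answer: 45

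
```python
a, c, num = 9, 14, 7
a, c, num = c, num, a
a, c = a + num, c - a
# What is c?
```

Trace (tracking c):
a, c, num = (9, 14, 7)  # -> a = 9, c = 14, num = 7
a, c, num = (c, num, a)  # -> a = 14, c = 7, num = 9
a, c = (a + num, c - a)  # -> a = 23, c = -7

Answer: -7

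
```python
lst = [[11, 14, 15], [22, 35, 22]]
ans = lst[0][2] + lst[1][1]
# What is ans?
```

Answer: 50

Derivation:
Trace (tracking ans):
lst = [[11, 14, 15], [22, 35, 22]]  # -> lst = [[11, 14, 15], [22, 35, 22]]
ans = lst[0][2] + lst[1][1]  # -> ans = 50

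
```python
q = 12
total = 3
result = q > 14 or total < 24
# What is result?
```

Trace (tracking result):
q = 12  # -> q = 12
total = 3  # -> total = 3
result = q > 14 or total < 24  # -> result = True

Answer: True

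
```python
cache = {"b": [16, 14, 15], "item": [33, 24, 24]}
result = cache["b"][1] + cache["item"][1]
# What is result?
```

Answer: 38

Derivation:
Trace (tracking result):
cache = {'b': [16, 14, 15], 'item': [33, 24, 24]}  # -> cache = {'b': [16, 14, 15], 'item': [33, 24, 24]}
result = cache['b'][1] + cache['item'][1]  # -> result = 38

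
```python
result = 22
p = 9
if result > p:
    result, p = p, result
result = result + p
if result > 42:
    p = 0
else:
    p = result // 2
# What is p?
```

Answer: 15

Derivation:
Trace (tracking p):
result = 22  # -> result = 22
p = 9  # -> p = 9
if result > p:  # condition is True
    result, p = (p, result)  # -> result = 9, p = 22
result = result + p  # -> result = 31
if result > 42:  # condition is False
else:
    p = result // 2  # -> p = 15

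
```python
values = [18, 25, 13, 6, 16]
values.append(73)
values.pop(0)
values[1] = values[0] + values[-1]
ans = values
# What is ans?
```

Trace (tracking ans):
values = [18, 25, 13, 6, 16]  # -> values = [18, 25, 13, 6, 16]
values.append(73)  # -> values = [18, 25, 13, 6, 16, 73]
values.pop(0)  # -> values = [25, 13, 6, 16, 73]
values[1] = values[0] + values[-1]  # -> values = [25, 98, 6, 16, 73]
ans = values  # -> ans = [25, 98, 6, 16, 73]

Answer: [25, 98, 6, 16, 73]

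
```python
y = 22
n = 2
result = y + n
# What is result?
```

Trace (tracking result):
y = 22  # -> y = 22
n = 2  # -> n = 2
result = y + n  # -> result = 24

Answer: 24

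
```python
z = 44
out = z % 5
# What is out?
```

Trace (tracking out):
z = 44  # -> z = 44
out = z % 5  # -> out = 4

Answer: 4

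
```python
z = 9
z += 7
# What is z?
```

Trace (tracking z):
z = 9  # -> z = 9
z += 7  # -> z = 16

Answer: 16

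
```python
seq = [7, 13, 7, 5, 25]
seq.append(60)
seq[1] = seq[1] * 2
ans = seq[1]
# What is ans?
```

Answer: 26

Derivation:
Trace (tracking ans):
seq = [7, 13, 7, 5, 25]  # -> seq = [7, 13, 7, 5, 25]
seq.append(60)  # -> seq = [7, 13, 7, 5, 25, 60]
seq[1] = seq[1] * 2  # -> seq = [7, 26, 7, 5, 25, 60]
ans = seq[1]  # -> ans = 26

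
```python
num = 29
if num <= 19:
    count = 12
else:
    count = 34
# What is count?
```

Trace (tracking count):
num = 29  # -> num = 29
if num <= 19:  # condition is False
else:
    count = 34  # -> count = 34

Answer: 34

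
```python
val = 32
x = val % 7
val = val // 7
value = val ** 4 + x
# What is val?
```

Answer: 4

Derivation:
Trace (tracking val):
val = 32  # -> val = 32
x = val % 7  # -> x = 4
val = val // 7  # -> val = 4
value = val ** 4 + x  # -> value = 260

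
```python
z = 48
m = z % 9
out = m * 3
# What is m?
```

Trace (tracking m):
z = 48  # -> z = 48
m = z % 9  # -> m = 3
out = m * 3  # -> out = 9

Answer: 3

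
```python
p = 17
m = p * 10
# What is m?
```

Answer: 170

Derivation:
Trace (tracking m):
p = 17  # -> p = 17
m = p * 10  # -> m = 170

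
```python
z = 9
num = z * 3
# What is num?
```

Trace (tracking num):
z = 9  # -> z = 9
num = z * 3  # -> num = 27

Answer: 27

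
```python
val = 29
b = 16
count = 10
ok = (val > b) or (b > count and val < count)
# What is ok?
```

Answer: True

Derivation:
Trace (tracking ok):
val = 29  # -> val = 29
b = 16  # -> b = 16
count = 10  # -> count = 10
ok = val > b or (b > count and val < count)  # -> ok = True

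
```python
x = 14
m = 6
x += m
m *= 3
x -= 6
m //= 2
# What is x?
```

Answer: 14

Derivation:
Trace (tracking x):
x = 14  # -> x = 14
m = 6  # -> m = 6
x += m  # -> x = 20
m *= 3  # -> m = 18
x -= 6  # -> x = 14
m //= 2  # -> m = 9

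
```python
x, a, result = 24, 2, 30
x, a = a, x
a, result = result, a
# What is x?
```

Trace (tracking x):
x, a, result = (24, 2, 30)  # -> x = 24, a = 2, result = 30
x, a = (a, x)  # -> x = 2, a = 24
a, result = (result, a)  # -> a = 30, result = 24

Answer: 2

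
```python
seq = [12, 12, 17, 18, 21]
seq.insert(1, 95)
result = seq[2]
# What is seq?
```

Trace (tracking seq):
seq = [12, 12, 17, 18, 21]  # -> seq = [12, 12, 17, 18, 21]
seq.insert(1, 95)  # -> seq = [12, 95, 12, 17, 18, 21]
result = seq[2]  # -> result = 12

Answer: [12, 95, 12, 17, 18, 21]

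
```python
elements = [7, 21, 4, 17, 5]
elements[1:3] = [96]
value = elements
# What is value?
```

Answer: [7, 96, 17, 5]

Derivation:
Trace (tracking value):
elements = [7, 21, 4, 17, 5]  # -> elements = [7, 21, 4, 17, 5]
elements[1:3] = [96]  # -> elements = [7, 96, 17, 5]
value = elements  # -> value = [7, 96, 17, 5]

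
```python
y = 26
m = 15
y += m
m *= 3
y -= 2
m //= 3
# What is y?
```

Answer: 39

Derivation:
Trace (tracking y):
y = 26  # -> y = 26
m = 15  # -> m = 15
y += m  # -> y = 41
m *= 3  # -> m = 45
y -= 2  # -> y = 39
m //= 3  # -> m = 15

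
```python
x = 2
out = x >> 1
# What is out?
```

Trace (tracking out):
x = 2  # -> x = 2
out = x >> 1  # -> out = 1

Answer: 1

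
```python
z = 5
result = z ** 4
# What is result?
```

Trace (tracking result):
z = 5  # -> z = 5
result = z ** 4  # -> result = 625

Answer: 625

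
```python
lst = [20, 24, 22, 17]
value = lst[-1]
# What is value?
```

Trace (tracking value):
lst = [20, 24, 22, 17]  # -> lst = [20, 24, 22, 17]
value = lst[-1]  # -> value = 17

Answer: 17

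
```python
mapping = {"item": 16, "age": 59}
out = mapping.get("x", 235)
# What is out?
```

Trace (tracking out):
mapping = {'item': 16, 'age': 59}  # -> mapping = {'item': 16, 'age': 59}
out = mapping.get('x', 235)  # -> out = 235

Answer: 235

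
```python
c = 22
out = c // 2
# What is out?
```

Answer: 11

Derivation:
Trace (tracking out):
c = 22  # -> c = 22
out = c // 2  # -> out = 11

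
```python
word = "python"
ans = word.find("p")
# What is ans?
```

Trace (tracking ans):
word = 'python'  # -> word = 'python'
ans = word.find('p')  # -> ans = 0

Answer: 0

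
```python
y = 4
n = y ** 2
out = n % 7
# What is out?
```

Answer: 2

Derivation:
Trace (tracking out):
y = 4  # -> y = 4
n = y ** 2  # -> n = 16
out = n % 7  # -> out = 2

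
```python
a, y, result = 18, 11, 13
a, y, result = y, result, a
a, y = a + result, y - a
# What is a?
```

Trace (tracking a):
a, y, result = (18, 11, 13)  # -> a = 18, y = 11, result = 13
a, y, result = (y, result, a)  # -> a = 11, y = 13, result = 18
a, y = (a + result, y - a)  # -> a = 29, y = 2

Answer: 29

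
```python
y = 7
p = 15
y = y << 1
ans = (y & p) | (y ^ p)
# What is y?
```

Answer: 14

Derivation:
Trace (tracking y):
y = 7  # -> y = 7
p = 15  # -> p = 15
y = y << 1  # -> y = 14
ans = y & p | y ^ p  # -> ans = 15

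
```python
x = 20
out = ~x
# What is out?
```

Trace (tracking out):
x = 20  # -> x = 20
out = ~x  # -> out = -21

Answer: -21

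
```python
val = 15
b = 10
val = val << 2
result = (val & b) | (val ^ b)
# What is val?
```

Trace (tracking val):
val = 15  # -> val = 15
b = 10  # -> b = 10
val = val << 2  # -> val = 60
result = val & b | val ^ b  # -> result = 62

Answer: 60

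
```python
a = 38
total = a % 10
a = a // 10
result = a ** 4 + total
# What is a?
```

Trace (tracking a):
a = 38  # -> a = 38
total = a % 10  # -> total = 8
a = a // 10  # -> a = 3
result = a ** 4 + total  # -> result = 89

Answer: 3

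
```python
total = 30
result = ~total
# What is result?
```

Answer: -31

Derivation:
Trace (tracking result):
total = 30  # -> total = 30
result = ~total  # -> result = -31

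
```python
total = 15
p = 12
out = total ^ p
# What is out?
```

Trace (tracking out):
total = 15  # -> total = 15
p = 12  # -> p = 12
out = total ^ p  # -> out = 3

Answer: 3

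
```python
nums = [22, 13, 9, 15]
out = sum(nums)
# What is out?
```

Answer: 59

Derivation:
Trace (tracking out):
nums = [22, 13, 9, 15]  # -> nums = [22, 13, 9, 15]
out = sum(nums)  # -> out = 59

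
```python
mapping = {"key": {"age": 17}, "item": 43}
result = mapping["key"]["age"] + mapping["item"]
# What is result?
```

Trace (tracking result):
mapping = {'key': {'age': 17}, 'item': 43}  # -> mapping = {'key': {'age': 17}, 'item': 43}
result = mapping['key']['age'] + mapping['item']  # -> result = 60

Answer: 60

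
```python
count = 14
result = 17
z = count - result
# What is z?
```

Trace (tracking z):
count = 14  # -> count = 14
result = 17  # -> result = 17
z = count - result  # -> z = -3

Answer: -3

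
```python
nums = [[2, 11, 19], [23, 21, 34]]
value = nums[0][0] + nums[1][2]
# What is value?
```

Answer: 36

Derivation:
Trace (tracking value):
nums = [[2, 11, 19], [23, 21, 34]]  # -> nums = [[2, 11, 19], [23, 21, 34]]
value = nums[0][0] + nums[1][2]  # -> value = 36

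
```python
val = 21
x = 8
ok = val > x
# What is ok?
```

Trace (tracking ok):
val = 21  # -> val = 21
x = 8  # -> x = 8
ok = val > x  # -> ok = True

Answer: True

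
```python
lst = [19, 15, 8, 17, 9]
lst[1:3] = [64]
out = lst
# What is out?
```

Trace (tracking out):
lst = [19, 15, 8, 17, 9]  # -> lst = [19, 15, 8, 17, 9]
lst[1:3] = [64]  # -> lst = [19, 64, 17, 9]
out = lst  # -> out = [19, 64, 17, 9]

Answer: [19, 64, 17, 9]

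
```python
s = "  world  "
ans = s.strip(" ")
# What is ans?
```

Trace (tracking ans):
s = '  world  '  # -> s = '  world  '
ans = s.strip(' ')  # -> ans = 'world'

Answer: 'world'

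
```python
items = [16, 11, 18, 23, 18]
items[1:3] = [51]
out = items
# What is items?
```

Answer: [16, 51, 23, 18]

Derivation:
Trace (tracking items):
items = [16, 11, 18, 23, 18]  # -> items = [16, 11, 18, 23, 18]
items[1:3] = [51]  # -> items = [16, 51, 23, 18]
out = items  # -> out = [16, 51, 23, 18]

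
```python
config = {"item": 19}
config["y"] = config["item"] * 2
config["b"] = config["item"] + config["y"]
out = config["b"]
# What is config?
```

Answer: {'item': 19, 'y': 38, 'b': 57}

Derivation:
Trace (tracking config):
config = {'item': 19}  # -> config = {'item': 19}
config['y'] = config['item'] * 2  # -> config = {'item': 19, 'y': 38}
config['b'] = config['item'] + config['y']  # -> config = {'item': 19, 'y': 38, 'b': 57}
out = config['b']  # -> out = 57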